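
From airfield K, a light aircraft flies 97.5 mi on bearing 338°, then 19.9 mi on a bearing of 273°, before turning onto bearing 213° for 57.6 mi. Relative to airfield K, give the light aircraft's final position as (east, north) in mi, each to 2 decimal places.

(-87.77, 43.13)

Leg 1 (338°, 97.5 mi): east 97.5 sin 338° = -36.52, north 97.5 cos 338° = 90.40
Leg 2 (273°, 19.9 mi): east 19.9 sin 273° = -19.87, north 19.9 cos 273° = 1.04
Leg 3 (213°, 57.6 mi): east 57.6 sin 213° = -31.37, north 57.6 cos 213° = -48.31
Summing: -87.77 mi east, 43.13 mi north → (-87.77, 43.13).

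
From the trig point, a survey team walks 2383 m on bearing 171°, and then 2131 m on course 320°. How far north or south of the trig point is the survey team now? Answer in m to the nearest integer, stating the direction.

Leg 1 (171°, 2383 m): east 2383 sin 171° = 372.78, north 2383 cos 171° = -2353.66
Leg 2 (320°, 2131 m): east 2131 sin 320° = -1369.78, north 2131 cos 320° = 1632.44
Net north component: -721.22 m.

721 m south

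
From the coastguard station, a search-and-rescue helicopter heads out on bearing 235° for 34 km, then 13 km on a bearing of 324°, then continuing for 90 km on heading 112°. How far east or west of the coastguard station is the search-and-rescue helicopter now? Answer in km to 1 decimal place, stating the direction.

Leg 1 (235°, 34 km): east 34 sin 235° = -27.85, north 34 cos 235° = -19.50
Leg 2 (324°, 13 km): east 13 sin 324° = -7.64, north 13 cos 324° = 10.52
Leg 3 (112°, 90 km): east 90 sin 112° = 83.45, north 90 cos 112° = -33.71
Net east component: 47.95 km.

48.0 km east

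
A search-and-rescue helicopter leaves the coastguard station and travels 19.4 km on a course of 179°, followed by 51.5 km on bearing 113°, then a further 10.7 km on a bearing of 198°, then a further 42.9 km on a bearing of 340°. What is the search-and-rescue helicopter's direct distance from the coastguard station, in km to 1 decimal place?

31.2 km

Leg 1 (179°, 19.4 km): east 19.4 sin 179° = 0.34, north 19.4 cos 179° = -19.40
Leg 2 (113°, 51.5 km): east 51.5 sin 113° = 47.41, north 51.5 cos 113° = -20.12
Leg 3 (198°, 10.7 km): east 10.7 sin 198° = -3.31, north 10.7 cos 198° = -10.18
Leg 4 (340°, 42.9 km): east 42.9 sin 340° = -14.67, north 42.9 cos 340° = 40.31
Net: 29.77 east, -9.38 north. Distance = √((29.77)² + (-9.38)²) = 31.209 km.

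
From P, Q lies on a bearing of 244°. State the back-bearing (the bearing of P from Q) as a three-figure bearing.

064°

Back-bearing = 244° − 180° = 064°.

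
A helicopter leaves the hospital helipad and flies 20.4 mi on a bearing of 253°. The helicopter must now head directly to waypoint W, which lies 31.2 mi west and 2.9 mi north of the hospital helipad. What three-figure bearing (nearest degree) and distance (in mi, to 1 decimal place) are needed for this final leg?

307°, 14.7 mi

Leg 1 (253°, 20.4 mi): east 20.4 sin 253° = -19.51, north 20.4 cos 253° = -5.96
Current position: (-19.51, -5.96). Target: (-31.2, 2.9). Remaining: Δeast = -11.69, Δnorth = 8.86.
Bearing = atan2(-11.69, 8.86) mod 360° = 307.17°; distance = √((-11.69)² + (8.86)²) = 14.672 mi.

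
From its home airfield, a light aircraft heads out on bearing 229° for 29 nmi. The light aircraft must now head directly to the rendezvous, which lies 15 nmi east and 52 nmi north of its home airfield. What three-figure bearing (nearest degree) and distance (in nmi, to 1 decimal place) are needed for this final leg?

027°, 80.0 nmi

Leg 1 (229°, 29 nmi): east 29 sin 229° = -21.89, north 29 cos 229° = -19.03
Current position: (-21.89, -19.03). Target: (15, 52). Remaining: Δeast = 36.89, Δnorth = 71.03.
Bearing = atan2(36.89, 71.03) mod 360° = 27.44°; distance = √((36.89)² + (71.03)²) = 80.033 nmi.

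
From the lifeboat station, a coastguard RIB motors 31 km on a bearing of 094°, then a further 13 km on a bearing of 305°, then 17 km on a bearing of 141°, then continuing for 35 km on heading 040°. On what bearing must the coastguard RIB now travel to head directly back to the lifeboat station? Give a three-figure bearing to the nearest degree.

251°

Leg 1 (094°, 31 km): east 31 sin 94° = 30.92, north 31 cos 94° = -2.16
Leg 2 (305°, 13 km): east 13 sin 305° = -10.65, north 13 cos 305° = 7.46
Leg 3 (141°, 17 km): east 17 sin 141° = 10.70, north 17 cos 141° = -13.21
Leg 4 (040°, 35 km): east 35 sin 40° = 22.50, north 35 cos 40° = 26.81
Net displacement: 53.47 east, 18.89 north. Direction back to start is (-53.47, -18.89): bearing = atan2(-53.47, -18.89) mod 360° = 250.54° ≈ 251°.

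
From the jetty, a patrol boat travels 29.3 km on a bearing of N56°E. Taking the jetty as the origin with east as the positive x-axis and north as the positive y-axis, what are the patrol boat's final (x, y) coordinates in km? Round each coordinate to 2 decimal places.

Leg 1 (N56°E, 29.3 km): east 29.3 sin 56° = 24.29, north 29.3 cos 56° = 16.38
Summing: 24.29 km east, 16.38 km north → (24.29, 16.38).

(24.29, 16.38)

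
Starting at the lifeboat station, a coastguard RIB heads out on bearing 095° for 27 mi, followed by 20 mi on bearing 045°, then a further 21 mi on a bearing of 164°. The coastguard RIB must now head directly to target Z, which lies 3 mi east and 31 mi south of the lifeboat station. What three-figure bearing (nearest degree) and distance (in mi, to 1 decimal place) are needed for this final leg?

243°, 49.3 mi

Leg 1 (095°, 27 mi): east 27 sin 95° = 26.90, north 27 cos 95° = -2.35
Leg 2 (045°, 20 mi): east 20 sin 45° = 14.14, north 20 cos 45° = 14.14
Leg 3 (164°, 21 mi): east 21 sin 164° = 5.79, north 21 cos 164° = -20.19
Current position: (46.83, -8.40). Target: (3, -31). Remaining: Δeast = -43.83, Δnorth = -22.60.
Bearing = atan2(-43.83, -22.60) mod 360° = 242.72°; distance = √((-43.83)² + (-22.60)²) = 49.313 mi.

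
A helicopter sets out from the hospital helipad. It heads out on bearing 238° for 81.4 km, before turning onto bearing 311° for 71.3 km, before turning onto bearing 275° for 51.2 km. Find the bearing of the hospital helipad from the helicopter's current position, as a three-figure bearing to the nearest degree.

093°

Leg 1 (238°, 81.4 km): east 81.4 sin 238° = -69.03, north 81.4 cos 238° = -43.14
Leg 2 (311°, 71.3 km): east 71.3 sin 311° = -53.81, north 71.3 cos 311° = 46.78
Leg 3 (275°, 51.2 km): east 51.2 sin 275° = -51.01, north 51.2 cos 275° = 4.46
Net displacement: -173.85 east, 8.10 north. Direction back to start is (173.85, -8.10): bearing = atan2(173.85, -8.10) mod 360° = 92.67° ≈ 093°.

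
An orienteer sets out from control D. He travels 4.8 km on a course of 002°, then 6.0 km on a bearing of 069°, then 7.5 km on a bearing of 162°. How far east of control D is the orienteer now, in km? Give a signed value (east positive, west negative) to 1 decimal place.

8.1 km

Leg 1 (002°, 4.8 km): east 4.8 sin 2° = 0.17, north 4.8 cos 2° = 4.80
Leg 2 (069°, 6.0 km): east 6.0 sin 69° = 5.60, north 6.0 cos 69° = 2.15
Leg 3 (162°, 7.5 km): east 7.5 sin 162° = 2.32, north 7.5 cos 162° = -7.13
Net east component: 8.09 km.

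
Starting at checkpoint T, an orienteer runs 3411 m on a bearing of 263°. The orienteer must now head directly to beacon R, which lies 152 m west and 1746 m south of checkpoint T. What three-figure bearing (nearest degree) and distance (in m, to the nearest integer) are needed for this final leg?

Leg 1 (263°, 3411 m): east 3411 sin 263° = -3385.57, north 3411 cos 263° = -415.70
Current position: (-3385.57, -415.70). Target: (-152, -1746). Remaining: Δeast = 3233.57, Δnorth = -1330.30.
Bearing = atan2(3233.57, -1330.30) mod 360° = 112.36°; distance = √((3233.57)² + (-1330.30)²) = 3496.529 m.

112°, 3497 m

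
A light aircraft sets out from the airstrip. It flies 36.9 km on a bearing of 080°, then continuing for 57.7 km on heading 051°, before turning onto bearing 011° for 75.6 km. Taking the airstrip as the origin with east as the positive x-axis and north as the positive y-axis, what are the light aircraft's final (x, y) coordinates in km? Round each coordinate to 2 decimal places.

(95.61, 116.93)

Leg 1 (080°, 36.9 km): east 36.9 sin 80° = 36.34, north 36.9 cos 80° = 6.41
Leg 2 (051°, 57.7 km): east 57.7 sin 51° = 44.84, north 57.7 cos 51° = 36.31
Leg 3 (011°, 75.6 km): east 75.6 sin 11° = 14.43, north 75.6 cos 11° = 74.21
Summing: 95.61 km east, 116.93 km north → (95.61, 116.93).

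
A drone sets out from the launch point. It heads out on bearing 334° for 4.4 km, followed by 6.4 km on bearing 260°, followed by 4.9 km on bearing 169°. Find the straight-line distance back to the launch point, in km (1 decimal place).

Leg 1 (334°, 4.4 km): east 4.4 sin 334° = -1.93, north 4.4 cos 334° = 3.95
Leg 2 (260°, 6.4 km): east 6.4 sin 260° = -6.30, north 6.4 cos 260° = -1.11
Leg 3 (169°, 4.9 km): east 4.9 sin 169° = 0.93, north 4.9 cos 169° = -4.81
Net: -7.30 east, -1.97 north. Distance = √((-7.30)² + (-1.97)²) = 7.557 km.

7.6 km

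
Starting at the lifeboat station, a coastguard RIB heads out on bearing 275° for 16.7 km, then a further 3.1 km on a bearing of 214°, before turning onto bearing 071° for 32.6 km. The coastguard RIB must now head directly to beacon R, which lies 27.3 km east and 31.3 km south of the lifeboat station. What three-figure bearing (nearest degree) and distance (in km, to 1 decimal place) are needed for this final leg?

Leg 1 (275°, 16.7 km): east 16.7 sin 275° = -16.64, north 16.7 cos 275° = 1.46
Leg 2 (214°, 3.1 km): east 3.1 sin 214° = -1.73, north 3.1 cos 214° = -2.57
Leg 3 (071°, 32.6 km): east 32.6 sin 71° = 30.82, north 32.6 cos 71° = 10.61
Current position: (12.45, 9.50). Target: (27.3, -31.3). Remaining: Δeast = 14.85, Δnorth = -40.80.
Bearing = atan2(14.85, -40.80) mod 360° = 160.00°; distance = √((14.85)² + (-40.80)²) = 43.416 km.

160°, 43.4 km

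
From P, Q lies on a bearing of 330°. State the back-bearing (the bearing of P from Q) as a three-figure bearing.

Back-bearing = 330° − 180° = 150°.

150°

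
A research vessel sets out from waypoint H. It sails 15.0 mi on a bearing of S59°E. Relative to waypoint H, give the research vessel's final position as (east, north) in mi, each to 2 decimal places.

Leg 1 (S59°E, 15.0 mi): east 15.0 sin 121° = 12.86, north 15.0 cos 121° = -7.73
Summing: 12.86 mi east, -7.73 mi north → (12.86, -7.73).

(12.86, -7.73)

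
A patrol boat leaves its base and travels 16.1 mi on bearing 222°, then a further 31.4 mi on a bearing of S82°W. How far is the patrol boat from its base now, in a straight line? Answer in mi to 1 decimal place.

Leg 1 (222°, 16.1 mi): east 16.1 sin 222° = -10.77, north 16.1 cos 222° = -11.96
Leg 2 (S82°W, 31.4 mi): east 31.4 sin 262° = -31.09, north 31.4 cos 262° = -4.37
Net: -41.87 east, -16.33 north. Distance = √((-41.87)² + (-16.33)²) = 44.941 mi.

44.9 mi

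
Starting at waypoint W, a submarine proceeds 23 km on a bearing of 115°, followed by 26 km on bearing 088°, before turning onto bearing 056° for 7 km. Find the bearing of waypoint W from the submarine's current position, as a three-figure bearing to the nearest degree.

275°

Leg 1 (115°, 23 km): east 23 sin 115° = 20.85, north 23 cos 115° = -9.72
Leg 2 (088°, 26 km): east 26 sin 88° = 25.98, north 26 cos 88° = 0.91
Leg 3 (056°, 7 km): east 7 sin 56° = 5.80, north 7 cos 56° = 3.91
Net displacement: 52.63 east, -4.90 north. Direction back to start is (-52.63, 4.90): bearing = atan2(-52.63, 4.90) mod 360° = 275.32° ≈ 275°.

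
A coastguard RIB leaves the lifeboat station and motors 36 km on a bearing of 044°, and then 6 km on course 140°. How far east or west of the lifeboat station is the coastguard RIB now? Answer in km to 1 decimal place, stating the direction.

28.9 km east

Leg 1 (044°, 36 km): east 36 sin 44° = 25.01, north 36 cos 44° = 25.90
Leg 2 (140°, 6 km): east 6 sin 140° = 3.86, north 6 cos 140° = -4.60
Net east component: 28.86 km.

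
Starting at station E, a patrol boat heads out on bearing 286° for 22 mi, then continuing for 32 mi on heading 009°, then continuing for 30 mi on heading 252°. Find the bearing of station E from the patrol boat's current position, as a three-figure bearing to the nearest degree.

122°

Leg 1 (286°, 22 mi): east 22 sin 286° = -21.15, north 22 cos 286° = 6.06
Leg 2 (009°, 32 mi): east 32 sin 9° = 5.01, north 32 cos 9° = 31.61
Leg 3 (252°, 30 mi): east 30 sin 252° = -28.53, north 30 cos 252° = -9.27
Net displacement: -44.67 east, 28.40 north. Direction back to start is (44.67, -28.40): bearing = atan2(44.67, -28.40) mod 360° = 122.44° ≈ 122°.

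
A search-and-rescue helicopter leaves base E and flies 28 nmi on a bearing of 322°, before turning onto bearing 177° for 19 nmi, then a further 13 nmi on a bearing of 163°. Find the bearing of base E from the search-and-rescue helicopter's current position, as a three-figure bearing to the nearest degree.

053°

Leg 1 (322°, 28 nmi): east 28 sin 322° = -17.24, north 28 cos 322° = 22.06
Leg 2 (177°, 19 nmi): east 19 sin 177° = 0.99, north 19 cos 177° = -18.97
Leg 3 (163°, 13 nmi): east 13 sin 163° = 3.80, north 13 cos 163° = -12.43
Net displacement: -12.44 east, -9.34 north. Direction back to start is (12.44, 9.34): bearing = atan2(12.44, 9.34) mod 360° = 53.10° ≈ 053°.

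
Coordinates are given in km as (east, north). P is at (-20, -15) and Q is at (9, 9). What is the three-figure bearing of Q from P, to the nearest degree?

Δeast = 9 − -20 = 29.00; Δnorth = 9 − -15 = 24.00.
Bearing = atan2(Δeast, Δnorth) mod 360° = 50.39° ≈ 050°.

050°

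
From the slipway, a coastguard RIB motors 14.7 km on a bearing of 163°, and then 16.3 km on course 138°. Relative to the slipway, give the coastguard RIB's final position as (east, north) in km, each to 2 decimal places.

(15.20, -26.17)

Leg 1 (163°, 14.7 km): east 14.7 sin 163° = 4.30, north 14.7 cos 163° = -14.06
Leg 2 (138°, 16.3 km): east 16.3 sin 138° = 10.91, north 16.3 cos 138° = -12.11
Summing: 15.20 km east, -26.17 km north → (15.20, -26.17).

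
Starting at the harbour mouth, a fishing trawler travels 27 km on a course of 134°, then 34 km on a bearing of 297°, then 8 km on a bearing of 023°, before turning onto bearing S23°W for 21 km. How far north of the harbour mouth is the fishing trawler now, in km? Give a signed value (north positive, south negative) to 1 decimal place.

-15.3 km

Leg 1 (134°, 27 km): east 27 sin 134° = 19.42, north 27 cos 134° = -18.76
Leg 2 (297°, 34 km): east 34 sin 297° = -30.29, north 34 cos 297° = 15.44
Leg 3 (023°, 8 km): east 8 sin 23° = 3.13, north 8 cos 23° = 7.36
Leg 4 (S23°W, 21 km): east 21 sin 203° = -8.21, north 21 cos 203° = -19.33
Net north component: -15.29 km.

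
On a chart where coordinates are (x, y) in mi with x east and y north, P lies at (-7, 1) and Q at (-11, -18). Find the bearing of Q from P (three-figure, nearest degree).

192°

Δeast = -11 − -7 = -4.00; Δnorth = -18 − 1 = -19.00.
Bearing = atan2(Δeast, Δnorth) mod 360° = 191.89° ≈ 192°.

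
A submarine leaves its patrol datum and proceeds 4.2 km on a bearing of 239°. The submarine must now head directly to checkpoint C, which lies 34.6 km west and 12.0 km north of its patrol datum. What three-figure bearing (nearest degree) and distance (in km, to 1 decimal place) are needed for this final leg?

295°, 34.1 km

Leg 1 (239°, 4.2 km): east 4.2 sin 239° = -3.60, north 4.2 cos 239° = -2.16
Current position: (-3.60, -2.16). Target: (-34.6, 12.0). Remaining: Δeast = -31.00, Δnorth = 14.16.
Bearing = atan2(-31.00, 14.16) mod 360° = 294.55°; distance = √((-31.00)² + (14.16)²) = 34.082 km.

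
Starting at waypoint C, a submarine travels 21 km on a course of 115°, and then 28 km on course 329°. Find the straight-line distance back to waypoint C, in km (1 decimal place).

15.8 km

Leg 1 (115°, 21 km): east 21 sin 115° = 19.03, north 21 cos 115° = -8.87
Leg 2 (329°, 28 km): east 28 sin 329° = -14.42, north 28 cos 329° = 24.00
Net: 4.61 east, 15.13 north. Distance = √((4.61)² + (15.13)²) = 15.813 km.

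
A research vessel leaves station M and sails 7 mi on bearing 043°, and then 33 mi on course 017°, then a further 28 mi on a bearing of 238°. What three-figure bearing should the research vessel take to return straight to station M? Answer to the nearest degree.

Leg 1 (043°, 7 mi): east 7 sin 43° = 4.77, north 7 cos 43° = 5.12
Leg 2 (017°, 33 mi): east 33 sin 17° = 9.65, north 33 cos 17° = 31.56
Leg 3 (238°, 28 mi): east 28 sin 238° = -23.75, north 28 cos 238° = -14.84
Net displacement: -9.32 east, 21.84 north. Direction back to start is (9.32, -21.84): bearing = atan2(9.32, -21.84) mod 360° = 156.88° ≈ 157°.

157°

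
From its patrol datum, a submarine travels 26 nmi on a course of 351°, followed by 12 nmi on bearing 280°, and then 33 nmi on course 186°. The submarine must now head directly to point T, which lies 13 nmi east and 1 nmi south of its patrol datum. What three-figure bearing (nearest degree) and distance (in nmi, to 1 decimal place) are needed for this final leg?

Leg 1 (351°, 26 nmi): east 26 sin 351° = -4.07, north 26 cos 351° = 25.68
Leg 2 (280°, 12 nmi): east 12 sin 280° = -11.82, north 12 cos 280° = 2.08
Leg 3 (186°, 33 nmi): east 33 sin 186° = -3.45, north 33 cos 186° = -32.82
Current position: (-19.33, -5.06). Target: (13, -1). Remaining: Δeast = 32.33, Δnorth = 4.06.
Bearing = atan2(32.33, 4.06) mod 360° = 82.85°; distance = √((32.33)² + (4.06)²) = 32.588 nmi.

083°, 32.6 nmi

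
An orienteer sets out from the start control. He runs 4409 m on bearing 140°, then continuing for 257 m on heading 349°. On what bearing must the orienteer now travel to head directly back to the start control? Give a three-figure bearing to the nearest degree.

Leg 1 (140°, 4409 m): east 4409 sin 140° = 2834.05, north 4409 cos 140° = -3377.49
Leg 2 (349°, 257 m): east 257 sin 349° = -49.04, north 257 cos 349° = 252.28
Net displacement: 2785.01 east, -3125.21 north. Direction back to start is (-2785.01, 3125.21): bearing = atan2(-2785.01, 3125.21) mod 360° = 318.29° ≈ 318°.

318°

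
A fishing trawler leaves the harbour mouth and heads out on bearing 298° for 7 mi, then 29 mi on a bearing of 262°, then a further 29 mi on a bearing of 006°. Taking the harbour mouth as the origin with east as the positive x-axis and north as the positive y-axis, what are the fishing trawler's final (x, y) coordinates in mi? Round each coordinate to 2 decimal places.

(-31.87, 28.09)

Leg 1 (298°, 7 mi): east 7 sin 298° = -6.18, north 7 cos 298° = 3.29
Leg 2 (262°, 29 mi): east 29 sin 262° = -28.72, north 29 cos 262° = -4.04
Leg 3 (006°, 29 mi): east 29 sin 6° = 3.03, north 29 cos 6° = 28.84
Summing: -31.87 mi east, 28.09 mi north → (-31.87, 28.09).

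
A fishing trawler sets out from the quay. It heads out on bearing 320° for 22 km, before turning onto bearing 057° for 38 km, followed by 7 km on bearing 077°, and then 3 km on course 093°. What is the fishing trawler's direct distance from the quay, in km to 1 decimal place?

47.7 km

Leg 1 (320°, 22 km): east 22 sin 320° = -14.14, north 22 cos 320° = 16.85
Leg 2 (057°, 38 km): east 38 sin 57° = 31.87, north 38 cos 57° = 20.70
Leg 3 (077°, 7 km): east 7 sin 77° = 6.82, north 7 cos 77° = 1.57
Leg 4 (093°, 3 km): east 3 sin 93° = 3.00, north 3 cos 93° = -0.16
Net: 27.54 east, 38.97 north. Distance = √((27.54)² + (38.97)²) = 47.719 km.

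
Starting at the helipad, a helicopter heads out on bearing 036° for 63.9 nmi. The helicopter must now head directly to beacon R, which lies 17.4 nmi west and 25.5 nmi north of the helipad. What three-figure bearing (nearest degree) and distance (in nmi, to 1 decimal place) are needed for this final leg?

Leg 1 (036°, 63.9 nmi): east 63.9 sin 36° = 37.56, north 63.9 cos 36° = 51.70
Current position: (37.56, 51.70). Target: (-17.4, 25.5). Remaining: Δeast = -54.96, Δnorth = -26.20.
Bearing = atan2(-54.96, -26.20) mod 360° = 244.52°; distance = √((-54.96)² + (-26.20)²) = 60.883 nmi.

245°, 60.9 nmi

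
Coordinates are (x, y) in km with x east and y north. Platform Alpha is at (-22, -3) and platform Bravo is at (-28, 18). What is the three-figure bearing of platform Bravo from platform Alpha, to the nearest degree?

344°

Δeast = -28 − -22 = -6.00; Δnorth = 18 − -3 = 21.00.
Bearing = atan2(Δeast, Δnorth) mod 360° = 344.05° ≈ 344°.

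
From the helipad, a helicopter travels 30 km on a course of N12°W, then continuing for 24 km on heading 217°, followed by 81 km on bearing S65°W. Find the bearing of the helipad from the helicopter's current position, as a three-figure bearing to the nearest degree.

Leg 1 (N12°W, 30 km): east 30 sin 348° = -6.24, north 30 cos 348° = 29.34
Leg 2 (217°, 24 km): east 24 sin 217° = -14.44, north 24 cos 217° = -19.17
Leg 3 (S65°W, 81 km): east 81 sin 245° = -73.41, north 81 cos 245° = -34.23
Net displacement: -94.09 east, -24.05 north. Direction back to start is (94.09, 24.05): bearing = atan2(94.09, 24.05) mod 360° = 75.66° ≈ 076°.

076°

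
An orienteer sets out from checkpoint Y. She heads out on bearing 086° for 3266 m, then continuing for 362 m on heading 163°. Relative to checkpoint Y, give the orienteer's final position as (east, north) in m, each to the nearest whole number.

(3364, -118)

Leg 1 (086°, 3266 m): east 3266 sin 86° = 3258.04, north 3266 cos 86° = 227.82
Leg 2 (163°, 362 m): east 362 sin 163° = 105.84, north 362 cos 163° = -346.18
Summing: 3363.88 m east, -118.36 m north → (3364, -118).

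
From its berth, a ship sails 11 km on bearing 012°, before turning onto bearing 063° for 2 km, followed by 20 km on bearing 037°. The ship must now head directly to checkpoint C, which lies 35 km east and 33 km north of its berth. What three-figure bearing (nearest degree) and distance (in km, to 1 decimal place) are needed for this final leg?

074°, 19.6 km

Leg 1 (012°, 11 km): east 11 sin 12° = 2.29, north 11 cos 12° = 10.76
Leg 2 (063°, 2 km): east 2 sin 63° = 1.78, north 2 cos 63° = 0.91
Leg 3 (037°, 20 km): east 20 sin 37° = 12.04, north 20 cos 37° = 15.97
Current position: (16.11, 27.64). Target: (35, 33). Remaining: Δeast = 18.89, Δnorth = 5.36.
Bearing = atan2(18.89, 5.36) mod 360° = 74.16°; distance = √((18.89)² + (5.36)²) = 19.640 km.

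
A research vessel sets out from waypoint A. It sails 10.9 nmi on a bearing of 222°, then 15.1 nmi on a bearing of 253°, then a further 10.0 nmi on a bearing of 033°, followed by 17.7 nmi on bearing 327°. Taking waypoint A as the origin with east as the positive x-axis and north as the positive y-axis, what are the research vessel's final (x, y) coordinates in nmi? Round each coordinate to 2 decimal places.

(-25.93, 10.72)

Leg 1 (222°, 10.9 nmi): east 10.9 sin 222° = -7.29, north 10.9 cos 222° = -8.10
Leg 2 (253°, 15.1 nmi): east 15.1 sin 253° = -14.44, north 15.1 cos 253° = -4.41
Leg 3 (033°, 10.0 nmi): east 10.0 sin 33° = 5.45, north 10.0 cos 33° = 8.39
Leg 4 (327°, 17.7 nmi): east 17.7 sin 327° = -9.64, north 17.7 cos 327° = 14.84
Summing: -25.93 nmi east, 10.72 nmi north → (-25.93, 10.72).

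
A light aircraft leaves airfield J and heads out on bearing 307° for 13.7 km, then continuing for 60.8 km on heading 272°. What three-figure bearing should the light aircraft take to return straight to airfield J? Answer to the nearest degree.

Leg 1 (307°, 13.7 km): east 13.7 sin 307° = -10.94, north 13.7 cos 307° = 8.24
Leg 2 (272°, 60.8 km): east 60.8 sin 272° = -60.76, north 60.8 cos 272° = 2.12
Net displacement: -71.70 east, 10.37 north. Direction back to start is (71.70, -10.37): bearing = atan2(71.70, -10.37) mod 360° = 98.23° ≈ 098°.

098°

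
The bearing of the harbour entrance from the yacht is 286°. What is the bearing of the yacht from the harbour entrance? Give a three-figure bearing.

Back-bearing = 286° − 180° = 106°.

106°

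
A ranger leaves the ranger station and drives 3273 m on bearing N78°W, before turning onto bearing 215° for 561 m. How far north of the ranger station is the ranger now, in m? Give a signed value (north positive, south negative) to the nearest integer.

221 m

Leg 1 (N78°W, 3273 m): east 3273 sin 282° = -3201.48, north 3273 cos 282° = 680.49
Leg 2 (215°, 561 m): east 561 sin 215° = -321.78, north 561 cos 215° = -459.54
Net north component: 220.95 m.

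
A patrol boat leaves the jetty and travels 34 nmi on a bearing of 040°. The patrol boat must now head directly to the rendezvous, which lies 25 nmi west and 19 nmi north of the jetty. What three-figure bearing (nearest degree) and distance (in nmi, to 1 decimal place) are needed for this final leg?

Leg 1 (040°, 34 nmi): east 34 sin 40° = 21.85, north 34 cos 40° = 26.05
Current position: (21.85, 26.05). Target: (-25, 19). Remaining: Δeast = -46.85, Δnorth = -7.05.
Bearing = atan2(-46.85, -7.05) mod 360° = 261.45°; distance = √((-46.85)² + (-7.05)²) = 47.382 nmi.

261°, 47.4 nmi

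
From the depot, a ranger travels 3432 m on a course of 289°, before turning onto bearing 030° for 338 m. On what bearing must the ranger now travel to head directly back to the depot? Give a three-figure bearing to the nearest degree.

Leg 1 (289°, 3432 m): east 3432 sin 289° = -3245.02, north 3432 cos 289° = 1117.35
Leg 2 (030°, 338 m): east 338 sin 30° = 169.00, north 338 cos 30° = 292.72
Net displacement: -3076.02 east, 1410.07 north. Direction back to start is (3076.02, -1410.07): bearing = atan2(3076.02, -1410.07) mod 360° = 114.63° ≈ 115°.

115°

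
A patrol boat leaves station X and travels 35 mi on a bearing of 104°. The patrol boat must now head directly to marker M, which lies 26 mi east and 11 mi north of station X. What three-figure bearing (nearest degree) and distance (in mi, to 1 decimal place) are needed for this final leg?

Leg 1 (104°, 35 mi): east 35 sin 104° = 33.96, north 35 cos 104° = -8.47
Current position: (33.96, -8.47). Target: (26, 11). Remaining: Δeast = -7.96, Δnorth = 19.47.
Bearing = atan2(-7.96, 19.47) mod 360° = 337.76°; distance = √((-7.96)² + (19.47)²) = 21.032 mi.

338°, 21.0 mi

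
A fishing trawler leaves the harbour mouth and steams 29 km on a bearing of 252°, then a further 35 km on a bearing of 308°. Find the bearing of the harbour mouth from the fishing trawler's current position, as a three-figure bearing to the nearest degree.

103°

Leg 1 (252°, 29 km): east 29 sin 252° = -27.58, north 29 cos 252° = -8.96
Leg 2 (308°, 35 km): east 35 sin 308° = -27.58, north 35 cos 308° = 21.55
Net displacement: -55.16 east, 12.59 north. Direction back to start is (55.16, -12.59): bearing = atan2(55.16, -12.59) mod 360° = 102.85° ≈ 103°.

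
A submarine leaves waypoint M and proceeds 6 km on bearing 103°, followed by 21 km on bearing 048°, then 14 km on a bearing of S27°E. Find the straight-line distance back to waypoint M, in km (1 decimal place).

27.8 km

Leg 1 (103°, 6 km): east 6 sin 103° = 5.85, north 6 cos 103° = -1.35
Leg 2 (048°, 21 km): east 21 sin 48° = 15.61, north 21 cos 48° = 14.05
Leg 3 (S27°E, 14 km): east 14 sin 153° = 6.36, north 14 cos 153° = -12.47
Net: 27.81 east, 0.23 north. Distance = √((27.81)² + (0.23)²) = 27.809 km.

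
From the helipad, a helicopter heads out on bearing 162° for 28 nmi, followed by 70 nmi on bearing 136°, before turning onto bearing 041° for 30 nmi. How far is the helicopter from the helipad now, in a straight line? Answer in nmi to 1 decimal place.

Leg 1 (162°, 28 nmi): east 28 sin 162° = 8.65, north 28 cos 162° = -26.63
Leg 2 (136°, 70 nmi): east 70 sin 136° = 48.63, north 70 cos 136° = -50.35
Leg 3 (041°, 30 nmi): east 30 sin 41° = 19.68, north 30 cos 41° = 22.64
Net: 76.96 east, -54.34 north. Distance = √((76.96)² + (-54.34)²) = 94.212 nmi.

94.2 nmi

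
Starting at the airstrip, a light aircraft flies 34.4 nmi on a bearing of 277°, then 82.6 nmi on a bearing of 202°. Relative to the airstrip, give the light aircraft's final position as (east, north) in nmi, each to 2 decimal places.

(-65.09, -72.39)

Leg 1 (277°, 34.4 nmi): east 34.4 sin 277° = -34.14, north 34.4 cos 277° = 4.19
Leg 2 (202°, 82.6 nmi): east 82.6 sin 202° = -30.94, north 82.6 cos 202° = -76.59
Summing: -65.09 nmi east, -72.39 nmi north → (-65.09, -72.39).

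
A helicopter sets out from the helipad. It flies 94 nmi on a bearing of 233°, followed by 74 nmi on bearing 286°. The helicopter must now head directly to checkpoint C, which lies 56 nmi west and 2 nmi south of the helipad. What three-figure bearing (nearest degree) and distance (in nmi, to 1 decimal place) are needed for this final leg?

069°, 96.5 nmi

Leg 1 (233°, 94 nmi): east 94 sin 233° = -75.07, north 94 cos 233° = -56.57
Leg 2 (286°, 74 nmi): east 74 sin 286° = -71.13, north 74 cos 286° = 20.40
Current position: (-146.21, -36.17). Target: (-56, -2). Remaining: Δeast = 90.21, Δnorth = 34.17.
Bearing = atan2(90.21, 34.17) mod 360° = 69.25°; distance = √((90.21)² + (34.17)²) = 96.461 nmi.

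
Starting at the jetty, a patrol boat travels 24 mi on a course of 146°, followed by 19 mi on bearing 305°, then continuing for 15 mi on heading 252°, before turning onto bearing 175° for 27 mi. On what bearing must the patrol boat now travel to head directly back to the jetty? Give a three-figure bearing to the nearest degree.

019°

Leg 1 (146°, 24 mi): east 24 sin 146° = 13.42, north 24 cos 146° = -19.90
Leg 2 (305°, 19 mi): east 19 sin 305° = -15.56, north 19 cos 305° = 10.90
Leg 3 (252°, 15 mi): east 15 sin 252° = -14.27, north 15 cos 252° = -4.64
Leg 4 (175°, 27 mi): east 27 sin 175° = 2.35, north 27 cos 175° = -26.90
Net displacement: -14.06 east, -40.53 north. Direction back to start is (14.06, 40.53): bearing = atan2(14.06, 40.53) mod 360° = 19.13° ≈ 019°.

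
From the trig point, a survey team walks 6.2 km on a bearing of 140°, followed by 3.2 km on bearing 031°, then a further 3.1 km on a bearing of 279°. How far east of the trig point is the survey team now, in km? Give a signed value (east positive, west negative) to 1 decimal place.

2.6 km

Leg 1 (140°, 6.2 km): east 6.2 sin 140° = 3.99, north 6.2 cos 140° = -4.75
Leg 2 (031°, 3.2 km): east 3.2 sin 31° = 1.65, north 3.2 cos 31° = 2.74
Leg 3 (279°, 3.1 km): east 3.1 sin 279° = -3.06, north 3.1 cos 279° = 0.48
Net east component: 2.57 km.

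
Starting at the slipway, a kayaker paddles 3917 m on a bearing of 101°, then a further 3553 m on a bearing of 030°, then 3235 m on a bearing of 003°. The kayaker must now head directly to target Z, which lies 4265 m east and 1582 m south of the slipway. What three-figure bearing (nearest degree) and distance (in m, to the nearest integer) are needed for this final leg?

Leg 1 (101°, 3917 m): east 3917 sin 101° = 3845.03, north 3917 cos 101° = -747.40
Leg 2 (030°, 3553 m): east 3553 sin 30° = 1776.50, north 3553 cos 30° = 3076.99
Leg 3 (003°, 3235 m): east 3235 sin 3° = 169.31, north 3235 cos 3° = 3230.57
Current position: (5790.84, 5560.16). Target: (4265, -1582). Remaining: Δeast = -1525.84, Δnorth = -7142.16.
Bearing = atan2(-1525.84, -7142.16) mod 360° = 192.06°; distance = √((-1525.84)² + (-7142.16)²) = 7303.327 m.

192°, 7303 m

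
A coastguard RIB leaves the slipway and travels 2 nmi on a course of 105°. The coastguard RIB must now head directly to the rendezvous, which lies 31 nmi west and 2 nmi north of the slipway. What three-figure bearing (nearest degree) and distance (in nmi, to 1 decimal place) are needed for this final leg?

Leg 1 (105°, 2 nmi): east 2 sin 105° = 1.93, north 2 cos 105° = -0.52
Current position: (1.93, -0.52). Target: (-31, 2). Remaining: Δeast = -32.93, Δnorth = 2.52.
Bearing = atan2(-32.93, 2.52) mod 360° = 274.37°; distance = √((-32.93)² + (2.52)²) = 33.028 nmi.

274°, 33.0 nmi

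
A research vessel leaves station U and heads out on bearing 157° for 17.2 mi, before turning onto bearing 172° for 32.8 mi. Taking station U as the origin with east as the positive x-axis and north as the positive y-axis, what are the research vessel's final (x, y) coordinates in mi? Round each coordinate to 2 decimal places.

(11.29, -48.31)

Leg 1 (157°, 17.2 mi): east 17.2 sin 157° = 6.72, north 17.2 cos 157° = -15.83
Leg 2 (172°, 32.8 mi): east 32.8 sin 172° = 4.56, north 32.8 cos 172° = -32.48
Summing: 11.29 mi east, -48.31 mi north → (11.29, -48.31).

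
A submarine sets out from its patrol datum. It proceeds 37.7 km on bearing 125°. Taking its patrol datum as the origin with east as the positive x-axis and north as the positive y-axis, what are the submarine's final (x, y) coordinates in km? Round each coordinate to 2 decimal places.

Leg 1 (125°, 37.7 km): east 37.7 sin 125° = 30.88, north 37.7 cos 125° = -21.62
Summing: 30.88 km east, -21.62 km north → (30.88, -21.62).

(30.88, -21.62)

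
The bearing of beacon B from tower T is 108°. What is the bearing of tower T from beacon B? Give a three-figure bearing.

288°

Back-bearing = 108° + 180° = 288°.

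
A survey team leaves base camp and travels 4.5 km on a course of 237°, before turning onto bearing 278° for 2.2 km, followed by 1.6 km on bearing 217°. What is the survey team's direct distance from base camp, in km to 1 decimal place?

7.7 km

Leg 1 (237°, 4.5 km): east 4.5 sin 237° = -3.77, north 4.5 cos 237° = -2.45
Leg 2 (278°, 2.2 km): east 2.2 sin 278° = -2.18, north 2.2 cos 278° = 0.31
Leg 3 (217°, 1.6 km): east 1.6 sin 217° = -0.96, north 1.6 cos 217° = -1.28
Net: -6.92 east, -3.42 north. Distance = √((-6.92)² + (-3.42)²) = 7.716 km.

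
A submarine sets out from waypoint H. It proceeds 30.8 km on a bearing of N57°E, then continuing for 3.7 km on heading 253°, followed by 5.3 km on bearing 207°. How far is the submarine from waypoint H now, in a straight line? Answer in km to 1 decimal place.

22.7 km

Leg 1 (N57°E, 30.8 km): east 30.8 sin 57° = 25.83, north 30.8 cos 57° = 16.77
Leg 2 (253°, 3.7 km): east 3.7 sin 253° = -3.54, north 3.7 cos 253° = -1.08
Leg 3 (207°, 5.3 km): east 5.3 sin 207° = -2.41, north 5.3 cos 207° = -4.72
Net: 19.89 east, 10.97 north. Distance = √((19.89)² + (10.97)²) = 22.712 km.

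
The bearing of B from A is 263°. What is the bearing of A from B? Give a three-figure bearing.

083°

Back-bearing = 263° − 180° = 083°.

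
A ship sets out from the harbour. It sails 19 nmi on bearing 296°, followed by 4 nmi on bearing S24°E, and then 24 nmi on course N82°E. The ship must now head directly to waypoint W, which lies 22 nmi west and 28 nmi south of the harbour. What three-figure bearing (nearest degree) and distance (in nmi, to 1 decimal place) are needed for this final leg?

Leg 1 (296°, 19 nmi): east 19 sin 296° = -17.08, north 19 cos 296° = 8.33
Leg 2 (S24°E, 4 nmi): east 4 sin 156° = 1.63, north 4 cos 156° = -3.65
Leg 3 (N82°E, 24 nmi): east 24 sin 82° = 23.77, north 24 cos 82° = 3.34
Current position: (8.32, 8.02). Target: (-22, -28). Remaining: Δeast = -30.32, Δnorth = -36.02.
Bearing = atan2(-30.32, -36.02) mod 360° = 220.09°; distance = √((-30.32)² + (-36.02)²) = 47.076 nmi.

220°, 47.1 nmi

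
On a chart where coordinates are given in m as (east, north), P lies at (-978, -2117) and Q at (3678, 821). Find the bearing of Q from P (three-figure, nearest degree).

Δeast = 3678 − -978 = 4656.00; Δnorth = 821 − -2117 = 2938.00.
Bearing = atan2(Δeast, Δnorth) mod 360° = 57.75° ≈ 058°.

058°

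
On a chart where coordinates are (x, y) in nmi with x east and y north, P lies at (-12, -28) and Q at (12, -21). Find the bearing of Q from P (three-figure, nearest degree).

074°

Δeast = 12 − -12 = 24.00; Δnorth = -21 − -28 = 7.00.
Bearing = atan2(Δeast, Δnorth) mod 360° = 73.74° ≈ 074°.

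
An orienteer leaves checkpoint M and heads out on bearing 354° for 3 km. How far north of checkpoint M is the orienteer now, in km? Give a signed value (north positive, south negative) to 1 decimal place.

3.0 km

Leg 1 (354°, 3 km): east 3 sin 354° = -0.31, north 3 cos 354° = 2.98
Net north component: 2.98 km.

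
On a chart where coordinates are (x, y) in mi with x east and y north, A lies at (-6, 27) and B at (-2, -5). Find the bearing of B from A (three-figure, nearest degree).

Δeast = -2 − -6 = 4.00; Δnorth = -5 − 27 = -32.00.
Bearing = atan2(Δeast, Δnorth) mod 360° = 172.87° ≈ 173°.

173°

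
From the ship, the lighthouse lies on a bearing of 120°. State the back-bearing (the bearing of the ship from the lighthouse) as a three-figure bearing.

Back-bearing = 120° + 180° = 300°.

300°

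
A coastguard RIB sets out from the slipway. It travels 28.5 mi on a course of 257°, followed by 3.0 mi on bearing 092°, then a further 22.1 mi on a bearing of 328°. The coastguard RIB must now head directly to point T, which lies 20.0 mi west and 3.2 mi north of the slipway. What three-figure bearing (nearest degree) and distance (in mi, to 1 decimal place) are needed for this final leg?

119°, 18.8 mi

Leg 1 (257°, 28.5 mi): east 28.5 sin 257° = -27.77, north 28.5 cos 257° = -6.41
Leg 2 (092°, 3.0 mi): east 3.0 sin 92° = 3.00, north 3.0 cos 92° = -0.10
Leg 3 (328°, 22.1 mi): east 22.1 sin 328° = -11.71, north 22.1 cos 328° = 18.74
Current position: (-36.48, 12.23). Target: (-20.0, 3.2). Remaining: Δeast = 16.48, Δnorth = -9.03.
Bearing = atan2(16.48, -9.03) mod 360° = 118.71°; distance = √((16.48)² + (-9.03)²) = 18.792 mi.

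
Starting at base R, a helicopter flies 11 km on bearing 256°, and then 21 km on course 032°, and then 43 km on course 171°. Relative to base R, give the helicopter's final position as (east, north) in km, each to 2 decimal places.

Leg 1 (256°, 11 km): east 11 sin 256° = -10.67, north 11 cos 256° = -2.66
Leg 2 (032°, 21 km): east 21 sin 32° = 11.13, north 21 cos 32° = 17.81
Leg 3 (171°, 43 km): east 43 sin 171° = 6.73, north 43 cos 171° = -42.47
Summing: 7.18 km east, -27.32 km north → (7.18, -27.32).

(7.18, -27.32)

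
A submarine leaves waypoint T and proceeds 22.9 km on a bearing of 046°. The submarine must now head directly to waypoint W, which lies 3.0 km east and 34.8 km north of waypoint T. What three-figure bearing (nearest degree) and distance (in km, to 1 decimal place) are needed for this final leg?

Leg 1 (046°, 22.9 km): east 22.9 sin 46° = 16.47, north 22.9 cos 46° = 15.91
Current position: (16.47, 15.91). Target: (3.0, 34.8). Remaining: Δeast = -13.47, Δnorth = 18.89.
Bearing = atan2(-13.47, 18.89) mod 360° = 324.51°; distance = √((-13.47)² + (18.89)²) = 23.204 km.

325°, 23.2 km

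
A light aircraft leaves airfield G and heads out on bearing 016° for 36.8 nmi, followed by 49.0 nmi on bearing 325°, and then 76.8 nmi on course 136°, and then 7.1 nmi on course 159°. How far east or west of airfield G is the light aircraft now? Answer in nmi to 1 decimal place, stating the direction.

Leg 1 (016°, 36.8 nmi): east 36.8 sin 16° = 10.14, north 36.8 cos 16° = 35.37
Leg 2 (325°, 49.0 nmi): east 49.0 sin 325° = -28.11, north 49.0 cos 325° = 40.14
Leg 3 (136°, 76.8 nmi): east 76.8 sin 136° = 53.35, north 76.8 cos 136° = -55.25
Leg 4 (159°, 7.1 nmi): east 7.1 sin 159° = 2.54, north 7.1 cos 159° = -6.63
Net east component: 37.93 nmi.

37.9 nmi east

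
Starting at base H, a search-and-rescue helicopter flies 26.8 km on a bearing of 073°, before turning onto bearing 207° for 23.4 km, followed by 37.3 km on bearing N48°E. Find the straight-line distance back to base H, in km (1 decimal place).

Leg 1 (073°, 26.8 km): east 26.8 sin 73° = 25.63, north 26.8 cos 73° = 7.84
Leg 2 (207°, 23.4 km): east 23.4 sin 207° = -10.62, north 23.4 cos 207° = -20.85
Leg 3 (N48°E, 37.3 km): east 37.3 sin 48° = 27.72, north 37.3 cos 48° = 24.96
Net: 42.72 east, 11.94 north. Distance = √((42.72)² + (11.94)²) = 44.363 km.

44.4 km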